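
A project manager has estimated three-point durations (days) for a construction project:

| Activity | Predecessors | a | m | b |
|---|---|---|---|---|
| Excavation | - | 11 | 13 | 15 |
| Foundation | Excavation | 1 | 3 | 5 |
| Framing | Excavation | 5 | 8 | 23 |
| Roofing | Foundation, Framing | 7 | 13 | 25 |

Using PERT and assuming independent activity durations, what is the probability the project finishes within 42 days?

te_Excavation = (11 + 4·13 + 15)/6 = 78/6 = 13; σ²_Excavation = ((15−11)/6)² = 0.444
te_Foundation = (1 + 4·3 + 5)/6 = 18/6 = 3; σ²_Foundation = ((5−1)/6)² = 0.444
te_Framing = (5 + 4·8 + 23)/6 = 60/6 = 10; σ²_Framing = ((23−5)/6)² = 9.000
te_Roofing = (7 + 4·13 + 25)/6 = 84/6 = 14; σ²_Roofing = ((25−7)/6)² = 9.000

Forward pass:
ES_Excavation = 0; EF_Excavation = 13
ES_Foundation = 13; EF_Foundation = 13+3 = 16
ES_Framing = 13; EF_Framing = 13+10 = 23
ES_Roofing = max(EF_Foundation=16, EF_Framing=23) = 23; EF_Roofing = 23+14 = 37
Expected project duration μ = 37 days. Critical path: Excavation → Framing → Roofing.

Variance along critical path = 0.444 + 9.000 + 9.000 = 18.444; σ = √18.444 = 4.295 days.
Z = (42 − 37) / 4.295 = 1.164
P(T ≤ 42) = Φ(1.164) ≈ 0.878

0.878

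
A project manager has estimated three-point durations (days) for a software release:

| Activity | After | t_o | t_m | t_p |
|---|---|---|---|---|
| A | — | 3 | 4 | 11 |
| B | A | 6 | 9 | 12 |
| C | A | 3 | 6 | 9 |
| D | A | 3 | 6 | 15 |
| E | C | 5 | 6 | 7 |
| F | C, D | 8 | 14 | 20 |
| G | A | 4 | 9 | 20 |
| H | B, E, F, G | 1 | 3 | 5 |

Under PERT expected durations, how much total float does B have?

12 days

te_A = (3 + 4·4 + 11)/6 = 30/6 = 5
te_B = (6 + 4·9 + 12)/6 = 54/6 = 9
te_C = (3 + 4·6 + 9)/6 = 36/6 = 6
te_D = (3 + 4·6 + 15)/6 = 42/6 = 7
te_E = (5 + 4·6 + 7)/6 = 36/6 = 6
te_F = (8 + 4·14 + 20)/6 = 84/6 = 14
te_G = (4 + 4·9 + 20)/6 = 60/6 = 10
te_H = (1 + 4·3 + 5)/6 = 18/6 = 3

Forward pass:
ES_A = 0; EF_A = 5
ES_B = 5; EF_B = 5+9 = 14
ES_C = 5; EF_C = 5+6 = 11
ES_D = 5; EF_D = 5+7 = 12
ES_E = 11; EF_E = 11+6 = 17
ES_F = max(EF_C=11, EF_D=12) = 12; EF_F = 12+14 = 26
ES_G = 5; EF_G = 5+10 = 15
ES_H = max(EF_B=14, EF_E=17, EF_F=26, EF_G=15) = 26; EF_H = 26+3 = 29
Expected project duration μ = 29 days. Critical path: A → D → F → H.

Backward pass:
LF_H = 29; LS_H = 29−3 = 26
LF_G = LS_H = 26; LS_G = 26−10 = 16
LF_F = LS_H = 26; LS_F = 26−14 = 12
LF_E = LS_H = 26; LS_E = 26−6 = 20
LF_D = LS_F = 12; LS_D = 12−7 = 5
LF_C = min(LS_E=20, LS_F=12) = 12; LS_C = 12−6 = 6
LF_B = LS_H = 26; LS_B = 26−9 = 17
LF_A = min(LS_B=17, LS_C=6, LS_D=5, LS_G=16) = 5; LS_A = 5−5 = 0
Slack_B = LS_B − ES_B = 17 − 5 = 12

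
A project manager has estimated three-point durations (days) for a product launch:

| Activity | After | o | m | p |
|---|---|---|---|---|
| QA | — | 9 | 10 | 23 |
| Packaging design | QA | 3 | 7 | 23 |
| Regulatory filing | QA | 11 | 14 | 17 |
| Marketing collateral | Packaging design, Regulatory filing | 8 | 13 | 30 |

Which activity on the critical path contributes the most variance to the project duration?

Marketing collateral

te_QA = (9 + 4·10 + 23)/6 = 72/6 = 12; σ²_QA = ((23−9)/6)² = 5.444
te_Packaging design = (3 + 4·7 + 23)/6 = 54/6 = 9; σ²_Packaging design = ((23−3)/6)² = 11.111
te_Regulatory filing = (11 + 4·14 + 17)/6 = 84/6 = 14; σ²_Regulatory filing = ((17−11)/6)² = 1.000
te_Marketing collateral = (8 + 4·13 + 30)/6 = 90/6 = 15; σ²_Marketing collateral = ((30−8)/6)² = 13.444

Forward pass:
ES_QA = 0; EF_QA = 12
ES_Packaging design = 12; EF_Packaging design = 12+9 = 21
ES_Regulatory filing = 12; EF_Regulatory filing = 12+14 = 26
ES_Marketing collateral = max(EF_Packaging design=21, EF_Regulatory filing=26) = 26; EF_Marketing collateral = 26+15 = 41
Expected project duration μ = 41 days. Critical path: QA → Regulatory filing → Marketing collateral.

Variances on critical path: σ²_QA=5.444, σ²_Regulatory filing=1.000, σ²_Marketing collateral=13.444.
Largest is σ²_Marketing collateral = 13.444.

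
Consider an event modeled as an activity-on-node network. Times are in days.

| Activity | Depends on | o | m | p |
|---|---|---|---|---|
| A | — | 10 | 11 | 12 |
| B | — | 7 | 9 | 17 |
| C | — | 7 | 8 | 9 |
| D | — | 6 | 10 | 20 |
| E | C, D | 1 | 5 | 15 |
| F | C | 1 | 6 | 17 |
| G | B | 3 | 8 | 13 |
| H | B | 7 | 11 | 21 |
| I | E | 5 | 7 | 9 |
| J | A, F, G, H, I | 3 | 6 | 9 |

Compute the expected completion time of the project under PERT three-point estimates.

30 days

te_A = (10 + 4·11 + 12)/6 = 66/6 = 11
te_B = (7 + 4·9 + 17)/6 = 60/6 = 10
te_C = (7 + 4·8 + 9)/6 = 48/6 = 8
te_D = (6 + 4·10 + 20)/6 = 66/6 = 11
te_E = (1 + 4·5 + 15)/6 = 36/6 = 6
te_F = (1 + 4·6 + 17)/6 = 42/6 = 7
te_G = (3 + 4·8 + 13)/6 = 48/6 = 8
te_H = (7 + 4·11 + 21)/6 = 72/6 = 12
te_I = (5 + 4·7 + 9)/6 = 42/6 = 7
te_J = (3 + 4·6 + 9)/6 = 36/6 = 6

Forward pass:
ES_A = 0; EF_A = 11
ES_B = 0; EF_B = 10
ES_C = 0; EF_C = 8
ES_D = 0; EF_D = 11
ES_E = max(EF_C=8, EF_D=11) = 11; EF_E = 11+6 = 17
ES_F = 8; EF_F = 8+7 = 15
ES_G = 10; EF_G = 10+8 = 18
ES_H = 10; EF_H = 10+12 = 22
ES_I = 17; EF_I = 17+7 = 24
ES_J = max(EF_A=11, EF_F=15, EF_G=18, EF_H=22, EF_I=24) = 24; EF_J = 24+6 = 30
Expected project duration μ = 30 days. Critical path: D → E → I → J.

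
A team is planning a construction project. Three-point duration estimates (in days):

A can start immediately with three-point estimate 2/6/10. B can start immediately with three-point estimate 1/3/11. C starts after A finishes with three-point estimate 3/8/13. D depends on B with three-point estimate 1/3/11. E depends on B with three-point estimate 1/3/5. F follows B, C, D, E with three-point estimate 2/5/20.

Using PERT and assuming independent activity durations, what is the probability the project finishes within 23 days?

te_A = (2 + 4·6 + 10)/6 = 36/6 = 6; σ²_A = ((10−2)/6)² = 1.778
te_B = (1 + 4·3 + 11)/6 = 24/6 = 4; σ²_B = ((11−1)/6)² = 2.778
te_C = (3 + 4·8 + 13)/6 = 48/6 = 8; σ²_C = ((13−3)/6)² = 2.778
te_D = (1 + 4·3 + 11)/6 = 24/6 = 4; σ²_D = ((11−1)/6)² = 2.778
te_E = (1 + 4·3 + 5)/6 = 18/6 = 3; σ²_E = ((5−1)/6)² = 0.444
te_F = (2 + 4·5 + 20)/6 = 42/6 = 7; σ²_F = ((20−2)/6)² = 9.000

Forward pass:
ES_A = 0; EF_A = 6
ES_B = 0; EF_B = 4
ES_C = 6; EF_C = 6+8 = 14
ES_D = 4; EF_D = 4+4 = 8
ES_E = 4; EF_E = 4+3 = 7
ES_F = max(EF_B=4, EF_C=14, EF_D=8, EF_E=7) = 14; EF_F = 14+7 = 21
Expected project duration μ = 21 days. Critical path: A → C → F.

Variance along critical path = 1.778 + 2.778 + 9.000 = 13.556; σ = √13.556 = 3.682 days.
Z = (23 − 21) / 3.682 = 0.543
P(T ≤ 23) = Φ(0.543) ≈ 0.707

0.707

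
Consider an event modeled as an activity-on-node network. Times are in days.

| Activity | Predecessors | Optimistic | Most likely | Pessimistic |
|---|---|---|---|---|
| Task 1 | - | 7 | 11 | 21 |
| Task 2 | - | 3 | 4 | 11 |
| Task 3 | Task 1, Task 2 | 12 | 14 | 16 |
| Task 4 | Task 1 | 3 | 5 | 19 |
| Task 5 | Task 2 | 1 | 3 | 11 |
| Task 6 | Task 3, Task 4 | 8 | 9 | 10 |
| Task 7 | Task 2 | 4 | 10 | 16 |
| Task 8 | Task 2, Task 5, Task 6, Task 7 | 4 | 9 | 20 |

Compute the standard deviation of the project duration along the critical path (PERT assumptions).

te_Task 1 = (7 + 4·11 + 21)/6 = 72/6 = 12; σ²_Task 1 = ((21−7)/6)² = 5.444
te_Task 2 = (3 + 4·4 + 11)/6 = 30/6 = 5; σ²_Task 2 = ((11−3)/6)² = 1.778
te_Task 3 = (12 + 4·14 + 16)/6 = 84/6 = 14; σ²_Task 3 = ((16−12)/6)² = 0.444
te_Task 4 = (3 + 4·5 + 19)/6 = 42/6 = 7; σ²_Task 4 = ((19−3)/6)² = 7.111
te_Task 5 = (1 + 4·3 + 11)/6 = 24/6 = 4; σ²_Task 5 = ((11−1)/6)² = 2.778
te_Task 6 = (8 + 4·9 + 10)/6 = 54/6 = 9; σ²_Task 6 = ((10−8)/6)² = 0.111
te_Task 7 = (4 + 4·10 + 16)/6 = 60/6 = 10; σ²_Task 7 = ((16−4)/6)² = 4.000
te_Task 8 = (4 + 4·9 + 20)/6 = 60/6 = 10; σ²_Task 8 = ((20−4)/6)² = 7.111

Forward pass:
ES_Task 1 = 0; EF_Task 1 = 12
ES_Task 2 = 0; EF_Task 2 = 5
ES_Task 3 = max(EF_Task 1=12, EF_Task 2=5) = 12; EF_Task 3 = 12+14 = 26
ES_Task 4 = 12; EF_Task 4 = 12+7 = 19
ES_Task 5 = 5; EF_Task 5 = 5+4 = 9
ES_Task 6 = max(EF_Task 3=26, EF_Task 4=19) = 26; EF_Task 6 = 26+9 = 35
ES_Task 7 = 5; EF_Task 7 = 5+10 = 15
ES_Task 8 = max(EF_Task 2=5, EF_Task 5=9, EF_Task 6=35, EF_Task 7=15) = 35; EF_Task 8 = 35+10 = 45
Expected project duration μ = 45 days. Critical path: Task 1 → Task 3 → Task 6 → Task 8.

Variance along critical path = 5.444 + 0.444 + 0.111 + 7.111 = 13.111
σ = √13.111 = 3.621 days

3.62 days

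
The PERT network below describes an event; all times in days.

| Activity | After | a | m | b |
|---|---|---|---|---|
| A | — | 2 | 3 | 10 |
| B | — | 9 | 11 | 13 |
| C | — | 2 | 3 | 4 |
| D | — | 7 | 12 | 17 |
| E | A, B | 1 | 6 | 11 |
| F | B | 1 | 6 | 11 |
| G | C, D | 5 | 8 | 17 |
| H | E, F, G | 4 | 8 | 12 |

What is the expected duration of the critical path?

29 days

te_A = (2 + 4·3 + 10)/6 = 24/6 = 4
te_B = (9 + 4·11 + 13)/6 = 66/6 = 11
te_C = (2 + 4·3 + 4)/6 = 18/6 = 3
te_D = (7 + 4·12 + 17)/6 = 72/6 = 12
te_E = (1 + 4·6 + 11)/6 = 36/6 = 6
te_F = (1 + 4·6 + 11)/6 = 36/6 = 6
te_G = (5 + 4·8 + 17)/6 = 54/6 = 9
te_H = (4 + 4·8 + 12)/6 = 48/6 = 8

Forward pass:
ES_A = 0; EF_A = 4
ES_B = 0; EF_B = 11
ES_C = 0; EF_C = 3
ES_D = 0; EF_D = 12
ES_E = max(EF_A=4, EF_B=11) = 11; EF_E = 11+6 = 17
ES_F = 11; EF_F = 11+6 = 17
ES_G = max(EF_C=3, EF_D=12) = 12; EF_G = 12+9 = 21
ES_H = max(EF_E=17, EF_F=17, EF_G=21) = 21; EF_H = 21+8 = 29
Expected project duration μ = 29 days. Critical path: D → G → H.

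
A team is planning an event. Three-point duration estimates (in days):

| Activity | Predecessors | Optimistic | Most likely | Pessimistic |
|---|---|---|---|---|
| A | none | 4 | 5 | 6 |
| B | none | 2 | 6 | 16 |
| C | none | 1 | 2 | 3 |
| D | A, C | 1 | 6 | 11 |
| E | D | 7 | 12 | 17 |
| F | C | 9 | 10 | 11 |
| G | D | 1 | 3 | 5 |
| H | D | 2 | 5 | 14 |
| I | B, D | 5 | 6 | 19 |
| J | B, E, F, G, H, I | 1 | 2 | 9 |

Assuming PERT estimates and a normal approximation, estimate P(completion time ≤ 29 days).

0.864

te_A = (4 + 4·5 + 6)/6 = 30/6 = 5; σ²_A = ((6−4)/6)² = 0.111
te_B = (2 + 4·6 + 16)/6 = 42/6 = 7; σ²_B = ((16−2)/6)² = 5.444
te_C = (1 + 4·2 + 3)/6 = 12/6 = 2; σ²_C = ((3−1)/6)² = 0.111
te_D = (1 + 4·6 + 11)/6 = 36/6 = 6; σ²_D = ((11−1)/6)² = 2.778
te_E = (7 + 4·12 + 17)/6 = 72/6 = 12; σ²_E = ((17−7)/6)² = 2.778
te_F = (9 + 4·10 + 11)/6 = 60/6 = 10; σ²_F = ((11−9)/6)² = 0.111
te_G = (1 + 4·3 + 5)/6 = 18/6 = 3; σ²_G = ((5−1)/6)² = 0.444
te_H = (2 + 4·5 + 14)/6 = 36/6 = 6; σ²_H = ((14−2)/6)² = 4.000
te_I = (5 + 4·6 + 19)/6 = 48/6 = 8; σ²_I = ((19−5)/6)² = 5.444
te_J = (1 + 4·2 + 9)/6 = 18/6 = 3; σ²_J = ((9−1)/6)² = 1.778

Forward pass:
ES_A = 0; EF_A = 5
ES_B = 0; EF_B = 7
ES_C = 0; EF_C = 2
ES_D = max(EF_A=5, EF_C=2) = 5; EF_D = 5+6 = 11
ES_E = 11; EF_E = 11+12 = 23
ES_F = 2; EF_F = 2+10 = 12
ES_G = 11; EF_G = 11+3 = 14
ES_H = 11; EF_H = 11+6 = 17
ES_I = max(EF_B=7, EF_D=11) = 11; EF_I = 11+8 = 19
ES_J = max(EF_B=7, EF_E=23, EF_F=12, EF_G=14, EF_H=17, EF_I=19) = 23; EF_J = 23+3 = 26
Expected project duration μ = 26 days. Critical path: A → D → E → J.

Variance along critical path = 0.111 + 2.778 + 2.778 + 1.778 = 7.444; σ = √7.444 = 2.728 days.
Z = (29 − 26) / 2.728 = 1.100
P(T ≤ 29) = Φ(1.100) ≈ 0.864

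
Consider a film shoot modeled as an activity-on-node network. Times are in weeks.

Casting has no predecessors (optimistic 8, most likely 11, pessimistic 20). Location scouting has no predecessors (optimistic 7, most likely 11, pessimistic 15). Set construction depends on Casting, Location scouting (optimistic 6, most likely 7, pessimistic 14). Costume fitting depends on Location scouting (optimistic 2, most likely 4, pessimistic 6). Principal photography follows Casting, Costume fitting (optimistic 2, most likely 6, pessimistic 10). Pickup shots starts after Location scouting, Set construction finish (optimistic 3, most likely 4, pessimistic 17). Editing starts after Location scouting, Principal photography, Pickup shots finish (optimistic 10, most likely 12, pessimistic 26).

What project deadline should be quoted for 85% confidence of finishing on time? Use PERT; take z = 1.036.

te_Casting = (8 + 4·11 + 20)/6 = 72/6 = 12; σ²_Casting = ((20−8)/6)² = 4.000
te_Location scouting = (7 + 4·11 + 15)/6 = 66/6 = 11; σ²_Location scouting = ((15−7)/6)² = 1.778
te_Set construction = (6 + 4·7 + 14)/6 = 48/6 = 8; σ²_Set construction = ((14−6)/6)² = 1.778
te_Costume fitting = (2 + 4·4 + 6)/6 = 24/6 = 4; σ²_Costume fitting = ((6−2)/6)² = 0.444
te_Principal photography = (2 + 4·6 + 10)/6 = 36/6 = 6; σ²_Principal photography = ((10−2)/6)² = 1.778
te_Pickup shots = (3 + 4·4 + 17)/6 = 36/6 = 6; σ²_Pickup shots = ((17−3)/6)² = 5.444
te_Editing = (10 + 4·12 + 26)/6 = 84/6 = 14; σ²_Editing = ((26−10)/6)² = 7.111

Forward pass:
ES_Casting = 0; EF_Casting = 12
ES_Location scouting = 0; EF_Location scouting = 11
ES_Set construction = max(EF_Casting=12, EF_Location scouting=11) = 12; EF_Set construction = 12+8 = 20
ES_Costume fitting = 11; EF_Costume fitting = 11+4 = 15
ES_Principal photography = max(EF_Casting=12, EF_Costume fitting=15) = 15; EF_Principal photography = 15+6 = 21
ES_Pickup shots = max(EF_Location scouting=11, EF_Set construction=20) = 20; EF_Pickup shots = 20+6 = 26
ES_Editing = max(EF_Location scouting=11, EF_Principal photography=21, EF_Pickup shots=26) = 26; EF_Editing = 26+14 = 40
Expected project duration μ = 40 weeks. Critical path: Casting → Set construction → Pickup shots → Editing.

Variance along critical path = 4.000 + 1.778 + 5.444 + 7.111 = 18.333; σ = 4.282 weeks.
D = μ + z·σ = 40 + 1.036·4.282 = 44.4 weeks

44.4 weeks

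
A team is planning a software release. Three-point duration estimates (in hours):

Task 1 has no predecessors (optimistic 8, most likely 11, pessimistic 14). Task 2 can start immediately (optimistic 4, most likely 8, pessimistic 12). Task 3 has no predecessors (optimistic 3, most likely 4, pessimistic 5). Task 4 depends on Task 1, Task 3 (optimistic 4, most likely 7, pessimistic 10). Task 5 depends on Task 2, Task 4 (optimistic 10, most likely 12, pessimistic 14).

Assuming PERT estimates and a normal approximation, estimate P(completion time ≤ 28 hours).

0.100

te_Task 1 = (8 + 4·11 + 14)/6 = 66/6 = 11; σ²_Task 1 = ((14−8)/6)² = 1.000
te_Task 2 = (4 + 4·8 + 12)/6 = 48/6 = 8; σ²_Task 2 = ((12−4)/6)² = 1.778
te_Task 3 = (3 + 4·4 + 5)/6 = 24/6 = 4; σ²_Task 3 = ((5−3)/6)² = 0.111
te_Task 4 = (4 + 4·7 + 10)/6 = 42/6 = 7; σ²_Task 4 = ((10−4)/6)² = 1.000
te_Task 5 = (10 + 4·12 + 14)/6 = 72/6 = 12; σ²_Task 5 = ((14−10)/6)² = 0.444

Forward pass:
ES_Task 1 = 0; EF_Task 1 = 11
ES_Task 2 = 0; EF_Task 2 = 8
ES_Task 3 = 0; EF_Task 3 = 4
ES_Task 4 = max(EF_Task 1=11, EF_Task 3=4) = 11; EF_Task 4 = 11+7 = 18
ES_Task 5 = max(EF_Task 2=8, EF_Task 4=18) = 18; EF_Task 5 = 18+12 = 30
Expected project duration μ = 30 hours. Critical path: Task 1 → Task 4 → Task 5.

Variance along critical path = 1.000 + 1.000 + 0.444 = 2.444; σ = √2.444 = 1.563 hours.
Z = (28 − 30) / 1.563 = -1.279
P(T ≤ 28) = Φ(-1.279) ≈ 0.100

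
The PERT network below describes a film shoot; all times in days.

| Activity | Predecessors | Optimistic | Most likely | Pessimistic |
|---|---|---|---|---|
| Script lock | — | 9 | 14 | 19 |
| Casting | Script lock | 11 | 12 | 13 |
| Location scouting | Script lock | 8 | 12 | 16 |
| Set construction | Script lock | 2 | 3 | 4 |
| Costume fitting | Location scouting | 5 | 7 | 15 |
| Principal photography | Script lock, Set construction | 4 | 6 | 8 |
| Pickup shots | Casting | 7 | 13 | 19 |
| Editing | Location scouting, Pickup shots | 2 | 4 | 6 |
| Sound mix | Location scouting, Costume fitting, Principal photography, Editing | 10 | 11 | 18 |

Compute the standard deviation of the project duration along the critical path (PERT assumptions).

3.02 days

te_Script lock = (9 + 4·14 + 19)/6 = 84/6 = 14; σ²_Script lock = ((19−9)/6)² = 2.778
te_Casting = (11 + 4·12 + 13)/6 = 72/6 = 12; σ²_Casting = ((13−11)/6)² = 0.111
te_Location scouting = (8 + 4·12 + 16)/6 = 72/6 = 12; σ²_Location scouting = ((16−8)/6)² = 1.778
te_Set construction = (2 + 4·3 + 4)/6 = 18/6 = 3; σ²_Set construction = ((4−2)/6)² = 0.111
te_Costume fitting = (5 + 4·7 + 15)/6 = 48/6 = 8; σ²_Costume fitting = ((15−5)/6)² = 2.778
te_Principal photography = (4 + 4·6 + 8)/6 = 36/6 = 6; σ²_Principal photography = ((8−4)/6)² = 0.444
te_Pickup shots = (7 + 4·13 + 19)/6 = 78/6 = 13; σ²_Pickup shots = ((19−7)/6)² = 4.000
te_Editing = (2 + 4·4 + 6)/6 = 24/6 = 4; σ²_Editing = ((6−2)/6)² = 0.444
te_Sound mix = (10 + 4·11 + 18)/6 = 72/6 = 12; σ²_Sound mix = ((18−10)/6)² = 1.778

Forward pass:
ES_Script lock = 0; EF_Script lock = 14
ES_Casting = 14; EF_Casting = 14+12 = 26
ES_Location scouting = 14; EF_Location scouting = 14+12 = 26
ES_Set construction = 14; EF_Set construction = 14+3 = 17
ES_Costume fitting = 26; EF_Costume fitting = 26+8 = 34
ES_Principal photography = max(EF_Script lock=14, EF_Set construction=17) = 17; EF_Principal photography = 17+6 = 23
ES_Pickup shots = 26; EF_Pickup shots = 26+13 = 39
ES_Editing = max(EF_Location scouting=26, EF_Pickup shots=39) = 39; EF_Editing = 39+4 = 43
ES_Sound mix = max(EF_Location scouting=26, EF_Costume fitting=34, EF_Principal photography=23, EF_Editing=43) = 43; EF_Sound mix = 43+12 = 55
Expected project duration μ = 55 days. Critical path: Script lock → Casting → Pickup shots → Editing → Sound mix.

Variance along critical path = 2.778 + 0.111 + 4.000 + 0.444 + 1.778 = 9.111
σ = √9.111 = 3.018 days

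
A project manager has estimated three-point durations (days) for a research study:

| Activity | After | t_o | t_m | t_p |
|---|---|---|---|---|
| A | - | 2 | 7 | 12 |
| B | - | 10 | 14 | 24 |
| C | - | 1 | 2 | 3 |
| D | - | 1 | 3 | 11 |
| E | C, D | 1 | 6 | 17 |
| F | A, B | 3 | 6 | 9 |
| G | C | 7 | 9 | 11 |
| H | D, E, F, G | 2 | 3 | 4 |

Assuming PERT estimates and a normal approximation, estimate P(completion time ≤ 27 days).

0.879

te_A = (2 + 4·7 + 12)/6 = 42/6 = 7; σ²_A = ((12−2)/6)² = 2.778
te_B = (10 + 4·14 + 24)/6 = 90/6 = 15; σ²_B = ((24−10)/6)² = 5.444
te_C = (1 + 4·2 + 3)/6 = 12/6 = 2; σ²_C = ((3−1)/6)² = 0.111
te_D = (1 + 4·3 + 11)/6 = 24/6 = 4; σ²_D = ((11−1)/6)² = 2.778
te_E = (1 + 4·6 + 17)/6 = 42/6 = 7; σ²_E = ((17−1)/6)² = 7.111
te_F = (3 + 4·6 + 9)/6 = 36/6 = 6; σ²_F = ((9−3)/6)² = 1.000
te_G = (7 + 4·9 + 11)/6 = 54/6 = 9; σ²_G = ((11−7)/6)² = 0.444
te_H = (2 + 4·3 + 4)/6 = 18/6 = 3; σ²_H = ((4−2)/6)² = 0.111

Forward pass:
ES_A = 0; EF_A = 7
ES_B = 0; EF_B = 15
ES_C = 0; EF_C = 2
ES_D = 0; EF_D = 4
ES_E = max(EF_C=2, EF_D=4) = 4; EF_E = 4+7 = 11
ES_F = max(EF_A=7, EF_B=15) = 15; EF_F = 15+6 = 21
ES_G = 2; EF_G = 2+9 = 11
ES_H = max(EF_D=4, EF_E=11, EF_F=21, EF_G=11) = 21; EF_H = 21+3 = 24
Expected project duration μ = 24 days. Critical path: B → F → H.

Variance along critical path = 5.444 + 1.000 + 0.111 = 6.556; σ = √6.556 = 2.560 days.
Z = (27 − 24) / 2.560 = 1.172
P(T ≤ 27) = Φ(1.172) ≈ 0.879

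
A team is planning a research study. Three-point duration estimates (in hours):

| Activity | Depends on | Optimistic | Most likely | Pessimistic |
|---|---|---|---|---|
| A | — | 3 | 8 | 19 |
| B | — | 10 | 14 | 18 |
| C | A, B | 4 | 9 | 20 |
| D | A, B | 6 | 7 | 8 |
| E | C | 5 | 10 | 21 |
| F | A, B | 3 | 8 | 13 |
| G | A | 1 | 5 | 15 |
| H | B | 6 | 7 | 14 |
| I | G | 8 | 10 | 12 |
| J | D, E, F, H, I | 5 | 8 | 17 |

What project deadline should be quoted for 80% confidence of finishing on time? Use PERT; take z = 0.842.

te_A = (3 + 4·8 + 19)/6 = 54/6 = 9; σ²_A = ((19−3)/6)² = 7.111
te_B = (10 + 4·14 + 18)/6 = 84/6 = 14; σ²_B = ((18−10)/6)² = 1.778
te_C = (4 + 4·9 + 20)/6 = 60/6 = 10; σ²_C = ((20−4)/6)² = 7.111
te_D = (6 + 4·7 + 8)/6 = 42/6 = 7; σ²_D = ((8−6)/6)² = 0.111
te_E = (5 + 4·10 + 21)/6 = 66/6 = 11; σ²_E = ((21−5)/6)² = 7.111
te_F = (3 + 4·8 + 13)/6 = 48/6 = 8; σ²_F = ((13−3)/6)² = 2.778
te_G = (1 + 4·5 + 15)/6 = 36/6 = 6; σ²_G = ((15−1)/6)² = 5.444
te_H = (6 + 4·7 + 14)/6 = 48/6 = 8; σ²_H = ((14−6)/6)² = 1.778
te_I = (8 + 4·10 + 12)/6 = 60/6 = 10; σ²_I = ((12−8)/6)² = 0.444
te_J = (5 + 4·8 + 17)/6 = 54/6 = 9; σ²_J = ((17−5)/6)² = 4.000

Forward pass:
ES_A = 0; EF_A = 9
ES_B = 0; EF_B = 14
ES_C = max(EF_A=9, EF_B=14) = 14; EF_C = 14+10 = 24
ES_D = max(EF_A=9, EF_B=14) = 14; EF_D = 14+7 = 21
ES_E = 24; EF_E = 24+11 = 35
ES_F = max(EF_A=9, EF_B=14) = 14; EF_F = 14+8 = 22
ES_G = 9; EF_G = 9+6 = 15
ES_H = 14; EF_H = 14+8 = 22
ES_I = 15; EF_I = 15+10 = 25
ES_J = max(EF_D=21, EF_E=35, EF_F=22, EF_H=22, EF_I=25) = 35; EF_J = 35+9 = 44
Expected project duration μ = 44 hours. Critical path: B → C → E → J.

Variance along critical path = 1.778 + 7.111 + 7.111 + 4.000 = 20.000; σ = 4.472 hours.
D = μ + z·σ = 44 + 0.842·4.472 = 47.8 hours

47.8 hours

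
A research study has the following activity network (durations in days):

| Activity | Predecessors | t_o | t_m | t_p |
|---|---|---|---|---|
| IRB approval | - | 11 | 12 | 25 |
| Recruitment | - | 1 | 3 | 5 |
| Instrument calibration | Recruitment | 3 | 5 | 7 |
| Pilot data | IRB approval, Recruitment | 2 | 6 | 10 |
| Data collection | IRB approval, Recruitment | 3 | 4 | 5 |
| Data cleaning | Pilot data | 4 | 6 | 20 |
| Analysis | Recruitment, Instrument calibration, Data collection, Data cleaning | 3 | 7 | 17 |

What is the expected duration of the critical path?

36 days

te_IRB approval = (11 + 4·12 + 25)/6 = 84/6 = 14
te_Recruitment = (1 + 4·3 + 5)/6 = 18/6 = 3
te_Instrument calibration = (3 + 4·5 + 7)/6 = 30/6 = 5
te_Pilot data = (2 + 4·6 + 10)/6 = 36/6 = 6
te_Data collection = (3 + 4·4 + 5)/6 = 24/6 = 4
te_Data cleaning = (4 + 4·6 + 20)/6 = 48/6 = 8
te_Analysis = (3 + 4·7 + 17)/6 = 48/6 = 8

Forward pass:
ES_IRB approval = 0; EF_IRB approval = 14
ES_Recruitment = 0; EF_Recruitment = 3
ES_Instrument calibration = 3; EF_Instrument calibration = 3+5 = 8
ES_Pilot data = max(EF_IRB approval=14, EF_Recruitment=3) = 14; EF_Pilot data = 14+6 = 20
ES_Data collection = max(EF_IRB approval=14, EF_Recruitment=3) = 14; EF_Data collection = 14+4 = 18
ES_Data cleaning = 20; EF_Data cleaning = 20+8 = 28
ES_Analysis = max(EF_Recruitment=3, EF_Instrument calibration=8, EF_Data collection=18, EF_Data cleaning=28) = 28; EF_Analysis = 28+8 = 36
Expected project duration μ = 36 days. Critical path: IRB approval → Pilot data → Data cleaning → Analysis.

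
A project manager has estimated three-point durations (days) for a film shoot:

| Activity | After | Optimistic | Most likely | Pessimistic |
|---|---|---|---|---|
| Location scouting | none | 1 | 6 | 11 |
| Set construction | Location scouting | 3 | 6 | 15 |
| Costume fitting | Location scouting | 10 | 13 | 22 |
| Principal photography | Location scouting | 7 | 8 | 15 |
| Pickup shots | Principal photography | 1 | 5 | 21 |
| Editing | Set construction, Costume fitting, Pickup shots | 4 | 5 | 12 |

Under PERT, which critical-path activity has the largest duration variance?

Pickup shots

te_Location scouting = (1 + 4·6 + 11)/6 = 36/6 = 6; σ²_Location scouting = ((11−1)/6)² = 2.778
te_Set construction = (3 + 4·6 + 15)/6 = 42/6 = 7; σ²_Set construction = ((15−3)/6)² = 4.000
te_Costume fitting = (10 + 4·13 + 22)/6 = 84/6 = 14; σ²_Costume fitting = ((22−10)/6)² = 4.000
te_Principal photography = (7 + 4·8 + 15)/6 = 54/6 = 9; σ²_Principal photography = ((15−7)/6)² = 1.778
te_Pickup shots = (1 + 4·5 + 21)/6 = 42/6 = 7; σ²_Pickup shots = ((21−1)/6)² = 11.111
te_Editing = (4 + 4·5 + 12)/6 = 36/6 = 6; σ²_Editing = ((12−4)/6)² = 1.778

Forward pass:
ES_Location scouting = 0; EF_Location scouting = 6
ES_Set construction = 6; EF_Set construction = 6+7 = 13
ES_Costume fitting = 6; EF_Costume fitting = 6+14 = 20
ES_Principal photography = 6; EF_Principal photography = 6+9 = 15
ES_Pickup shots = 15; EF_Pickup shots = 15+7 = 22
ES_Editing = max(EF_Set construction=13, EF_Costume fitting=20, EF_Pickup shots=22) = 22; EF_Editing = 22+6 = 28
Expected project duration μ = 28 days. Critical path: Location scouting → Principal photography → Pickup shots → Editing.

Variances on critical path: σ²_Location scouting=2.778, σ²_Principal photography=1.778, σ²_Pickup shots=11.111, σ²_Editing=1.778.
Largest is σ²_Pickup shots = 11.111.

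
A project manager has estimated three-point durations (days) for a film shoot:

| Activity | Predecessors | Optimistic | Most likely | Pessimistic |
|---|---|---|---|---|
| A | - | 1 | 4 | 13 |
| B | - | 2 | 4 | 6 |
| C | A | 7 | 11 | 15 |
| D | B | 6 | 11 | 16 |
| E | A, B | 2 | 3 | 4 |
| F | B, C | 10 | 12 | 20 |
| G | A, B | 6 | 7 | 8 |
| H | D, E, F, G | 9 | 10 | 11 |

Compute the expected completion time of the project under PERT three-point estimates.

39 days

te_A = (1 + 4·4 + 13)/6 = 30/6 = 5
te_B = (2 + 4·4 + 6)/6 = 24/6 = 4
te_C = (7 + 4·11 + 15)/6 = 66/6 = 11
te_D = (6 + 4·11 + 16)/6 = 66/6 = 11
te_E = (2 + 4·3 + 4)/6 = 18/6 = 3
te_F = (10 + 4·12 + 20)/6 = 78/6 = 13
te_G = (6 + 4·7 + 8)/6 = 42/6 = 7
te_H = (9 + 4·10 + 11)/6 = 60/6 = 10

Forward pass:
ES_A = 0; EF_A = 5
ES_B = 0; EF_B = 4
ES_C = 5; EF_C = 5+11 = 16
ES_D = 4; EF_D = 4+11 = 15
ES_E = max(EF_A=5, EF_B=4) = 5; EF_E = 5+3 = 8
ES_F = max(EF_B=4, EF_C=16) = 16; EF_F = 16+13 = 29
ES_G = max(EF_A=5, EF_B=4) = 5; EF_G = 5+7 = 12
ES_H = max(EF_D=15, EF_E=8, EF_F=29, EF_G=12) = 29; EF_H = 29+10 = 39
Expected project duration μ = 39 days. Critical path: A → C → F → H.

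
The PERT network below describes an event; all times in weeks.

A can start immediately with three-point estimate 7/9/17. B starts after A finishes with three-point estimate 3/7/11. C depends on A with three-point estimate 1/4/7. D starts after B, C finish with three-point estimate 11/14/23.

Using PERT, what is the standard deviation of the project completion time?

2.92 weeks

te_A = (7 + 4·9 + 17)/6 = 60/6 = 10; σ²_A = ((17−7)/6)² = 2.778
te_B = (3 + 4·7 + 11)/6 = 42/6 = 7; σ²_B = ((11−3)/6)² = 1.778
te_C = (1 + 4·4 + 7)/6 = 24/6 = 4; σ²_C = ((7−1)/6)² = 1.000
te_D = (11 + 4·14 + 23)/6 = 90/6 = 15; σ²_D = ((23−11)/6)² = 4.000

Forward pass:
ES_A = 0; EF_A = 10
ES_B = 10; EF_B = 10+7 = 17
ES_C = 10; EF_C = 10+4 = 14
ES_D = max(EF_B=17, EF_C=14) = 17; EF_D = 17+15 = 32
Expected project duration μ = 32 weeks. Critical path: A → B → D.

Variance along critical path = 2.778 + 1.778 + 4.000 = 8.556
σ = √8.556 = 2.925 weeks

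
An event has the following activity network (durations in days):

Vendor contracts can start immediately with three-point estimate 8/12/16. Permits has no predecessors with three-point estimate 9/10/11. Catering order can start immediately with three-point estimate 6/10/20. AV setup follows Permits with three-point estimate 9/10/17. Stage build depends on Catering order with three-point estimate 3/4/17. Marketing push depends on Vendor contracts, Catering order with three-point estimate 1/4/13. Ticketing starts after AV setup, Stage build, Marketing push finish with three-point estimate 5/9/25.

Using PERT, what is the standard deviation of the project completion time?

te_Vendor contracts = (8 + 4·12 + 16)/6 = 72/6 = 12; σ²_Vendor contracts = ((16−8)/6)² = 1.778
te_Permits = (9 + 4·10 + 11)/6 = 60/6 = 10; σ²_Permits = ((11−9)/6)² = 0.111
te_Catering order = (6 + 4·10 + 20)/6 = 66/6 = 11; σ²_Catering order = ((20−6)/6)² = 5.444
te_AV setup = (9 + 4·10 + 17)/6 = 66/6 = 11; σ²_AV setup = ((17−9)/6)² = 1.778
te_Stage build = (3 + 4·4 + 17)/6 = 36/6 = 6; σ²_Stage build = ((17−3)/6)² = 5.444
te_Marketing push = (1 + 4·4 + 13)/6 = 30/6 = 5; σ²_Marketing push = ((13−1)/6)² = 4.000
te_Ticketing = (5 + 4·9 + 25)/6 = 66/6 = 11; σ²_Ticketing = ((25−5)/6)² = 11.111

Forward pass:
ES_Vendor contracts = 0; EF_Vendor contracts = 12
ES_Permits = 0; EF_Permits = 10
ES_Catering order = 0; EF_Catering order = 11
ES_AV setup = 10; EF_AV setup = 10+11 = 21
ES_Stage build = 11; EF_Stage build = 11+6 = 17
ES_Marketing push = max(EF_Vendor contracts=12, EF_Catering order=11) = 12; EF_Marketing push = 12+5 = 17
ES_Ticketing = max(EF_AV setup=21, EF_Stage build=17, EF_Marketing push=17) = 21; EF_Ticketing = 21+11 = 32
Expected project duration μ = 32 days. Critical path: Permits → AV setup → Ticketing.

Variance along critical path = 0.111 + 1.778 + 11.111 = 13.000
σ = √13.000 = 3.606 days

3.61 days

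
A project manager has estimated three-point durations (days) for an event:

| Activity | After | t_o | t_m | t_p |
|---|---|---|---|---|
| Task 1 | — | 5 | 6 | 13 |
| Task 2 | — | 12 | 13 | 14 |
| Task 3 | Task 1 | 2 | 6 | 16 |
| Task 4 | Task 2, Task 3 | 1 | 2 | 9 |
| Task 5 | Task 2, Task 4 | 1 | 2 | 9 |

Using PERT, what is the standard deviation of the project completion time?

te_Task 1 = (5 + 4·6 + 13)/6 = 42/6 = 7; σ²_Task 1 = ((13−5)/6)² = 1.778
te_Task 2 = (12 + 4·13 + 14)/6 = 78/6 = 13; σ²_Task 2 = ((14−12)/6)² = 0.111
te_Task 3 = (2 + 4·6 + 16)/6 = 42/6 = 7; σ²_Task 3 = ((16−2)/6)² = 5.444
te_Task 4 = (1 + 4·2 + 9)/6 = 18/6 = 3; σ²_Task 4 = ((9−1)/6)² = 1.778
te_Task 5 = (1 + 4·2 + 9)/6 = 18/6 = 3; σ²_Task 5 = ((9−1)/6)² = 1.778

Forward pass:
ES_Task 1 = 0; EF_Task 1 = 7
ES_Task 2 = 0; EF_Task 2 = 13
ES_Task 3 = 7; EF_Task 3 = 7+7 = 14
ES_Task 4 = max(EF_Task 2=13, EF_Task 3=14) = 14; EF_Task 4 = 14+3 = 17
ES_Task 5 = max(EF_Task 2=13, EF_Task 4=17) = 17; EF_Task 5 = 17+3 = 20
Expected project duration μ = 20 days. Critical path: Task 1 → Task 3 → Task 4 → Task 5.

Variance along critical path = 1.778 + 5.444 + 1.778 + 1.778 = 10.778
σ = √10.778 = 3.283 days

3.28 days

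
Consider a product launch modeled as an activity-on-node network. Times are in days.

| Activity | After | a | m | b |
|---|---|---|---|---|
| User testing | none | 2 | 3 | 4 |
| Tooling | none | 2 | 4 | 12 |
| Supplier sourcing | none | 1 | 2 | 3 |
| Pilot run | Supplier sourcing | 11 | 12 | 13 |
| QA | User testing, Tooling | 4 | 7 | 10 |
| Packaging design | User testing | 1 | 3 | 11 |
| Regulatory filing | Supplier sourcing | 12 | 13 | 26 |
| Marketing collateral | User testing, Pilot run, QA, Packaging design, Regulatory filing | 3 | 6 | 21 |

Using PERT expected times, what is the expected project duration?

te_User testing = (2 + 4·3 + 4)/6 = 18/6 = 3
te_Tooling = (2 + 4·4 + 12)/6 = 30/6 = 5
te_Supplier sourcing = (1 + 4·2 + 3)/6 = 12/6 = 2
te_Pilot run = (11 + 4·12 + 13)/6 = 72/6 = 12
te_QA = (4 + 4·7 + 10)/6 = 42/6 = 7
te_Packaging design = (1 + 4·3 + 11)/6 = 24/6 = 4
te_Regulatory filing = (12 + 4·13 + 26)/6 = 90/6 = 15
te_Marketing collateral = (3 + 4·6 + 21)/6 = 48/6 = 8

Forward pass:
ES_User testing = 0; EF_User testing = 3
ES_Tooling = 0; EF_Tooling = 5
ES_Supplier sourcing = 0; EF_Supplier sourcing = 2
ES_Pilot run = 2; EF_Pilot run = 2+12 = 14
ES_QA = max(EF_User testing=3, EF_Tooling=5) = 5; EF_QA = 5+7 = 12
ES_Packaging design = 3; EF_Packaging design = 3+4 = 7
ES_Regulatory filing = 2; EF_Regulatory filing = 2+15 = 17
ES_Marketing collateral = max(EF_User testing=3, EF_Pilot run=14, EF_QA=12, EF_Packaging design=7, EF_Regulatory filing=17) = 17; EF_Marketing collateral = 17+8 = 25
Expected project duration μ = 25 days. Critical path: Supplier sourcing → Regulatory filing → Marketing collateral.

25 days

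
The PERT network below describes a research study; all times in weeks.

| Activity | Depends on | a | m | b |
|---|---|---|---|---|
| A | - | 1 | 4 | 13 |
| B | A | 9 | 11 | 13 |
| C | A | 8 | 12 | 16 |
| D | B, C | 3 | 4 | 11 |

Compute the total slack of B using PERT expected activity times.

1 weeks

te_A = (1 + 4·4 + 13)/6 = 30/6 = 5
te_B = (9 + 4·11 + 13)/6 = 66/6 = 11
te_C = (8 + 4·12 + 16)/6 = 72/6 = 12
te_D = (3 + 4·4 + 11)/6 = 30/6 = 5

Forward pass:
ES_A = 0; EF_A = 5
ES_B = 5; EF_B = 5+11 = 16
ES_C = 5; EF_C = 5+12 = 17
ES_D = max(EF_B=16, EF_C=17) = 17; EF_D = 17+5 = 22
Expected project duration μ = 22 weeks. Critical path: A → C → D.

Backward pass:
LF_D = 22; LS_D = 22−5 = 17
LF_C = LS_D = 17; LS_C = 17−12 = 5
LF_B = LS_D = 17; LS_B = 17−11 = 6
LF_A = min(LS_B=6, LS_C=5) = 5; LS_A = 5−5 = 0
Slack_B = LS_B − ES_B = 6 − 5 = 1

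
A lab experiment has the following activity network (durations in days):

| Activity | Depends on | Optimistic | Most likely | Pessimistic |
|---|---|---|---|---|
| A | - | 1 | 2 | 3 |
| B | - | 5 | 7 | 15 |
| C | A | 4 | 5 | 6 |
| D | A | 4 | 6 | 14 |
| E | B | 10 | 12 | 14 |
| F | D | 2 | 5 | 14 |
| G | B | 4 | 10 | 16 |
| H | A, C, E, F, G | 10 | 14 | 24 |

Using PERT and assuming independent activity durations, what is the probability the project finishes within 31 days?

te_A = (1 + 4·2 + 3)/6 = 12/6 = 2; σ²_A = ((3−1)/6)² = 0.111
te_B = (5 + 4·7 + 15)/6 = 48/6 = 8; σ²_B = ((15−5)/6)² = 2.778
te_C = (4 + 4·5 + 6)/6 = 30/6 = 5; σ²_C = ((6−4)/6)² = 0.111
te_D = (4 + 4·6 + 14)/6 = 42/6 = 7; σ²_D = ((14−4)/6)² = 2.778
te_E = (10 + 4·12 + 14)/6 = 72/6 = 12; σ²_E = ((14−10)/6)² = 0.444
te_F = (2 + 4·5 + 14)/6 = 36/6 = 6; σ²_F = ((14−2)/6)² = 4.000
te_G = (4 + 4·10 + 16)/6 = 60/6 = 10; σ²_G = ((16−4)/6)² = 4.000
te_H = (10 + 4·14 + 24)/6 = 90/6 = 15; σ²_H = ((24−10)/6)² = 5.444

Forward pass:
ES_A = 0; EF_A = 2
ES_B = 0; EF_B = 8
ES_C = 2; EF_C = 2+5 = 7
ES_D = 2; EF_D = 2+7 = 9
ES_E = 8; EF_E = 8+12 = 20
ES_F = 9; EF_F = 9+6 = 15
ES_G = 8; EF_G = 8+10 = 18
ES_H = max(EF_A=2, EF_C=7, EF_E=20, EF_F=15, EF_G=18) = 20; EF_H = 20+15 = 35
Expected project duration μ = 35 days. Critical path: B → E → H.

Variance along critical path = 2.778 + 0.444 + 5.444 = 8.667; σ = √8.667 = 2.944 days.
Z = (31 − 35) / 2.944 = -1.359
P(T ≤ 31) = Φ(-1.359) ≈ 0.087

0.087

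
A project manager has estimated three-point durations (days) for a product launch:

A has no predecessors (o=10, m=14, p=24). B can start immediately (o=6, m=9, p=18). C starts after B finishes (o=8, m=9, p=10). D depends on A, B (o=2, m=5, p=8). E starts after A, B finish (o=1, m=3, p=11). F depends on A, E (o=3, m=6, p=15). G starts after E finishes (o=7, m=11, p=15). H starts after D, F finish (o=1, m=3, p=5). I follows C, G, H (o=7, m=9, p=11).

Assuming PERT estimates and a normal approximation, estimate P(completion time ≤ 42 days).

te_A = (10 + 4·14 + 24)/6 = 90/6 = 15; σ²_A = ((24−10)/6)² = 5.444
te_B = (6 + 4·9 + 18)/6 = 60/6 = 10; σ²_B = ((18−6)/6)² = 4.000
te_C = (8 + 4·9 + 10)/6 = 54/6 = 9; σ²_C = ((10−8)/6)² = 0.111
te_D = (2 + 4·5 + 8)/6 = 30/6 = 5; σ²_D = ((8−2)/6)² = 1.000
te_E = (1 + 4·3 + 11)/6 = 24/6 = 4; σ²_E = ((11−1)/6)² = 2.778
te_F = (3 + 4·6 + 15)/6 = 42/6 = 7; σ²_F = ((15−3)/6)² = 4.000
te_G = (7 + 4·11 + 15)/6 = 66/6 = 11; σ²_G = ((15−7)/6)² = 1.778
te_H = (1 + 4·3 + 5)/6 = 18/6 = 3; σ²_H = ((5−1)/6)² = 0.444
te_I = (7 + 4·9 + 11)/6 = 54/6 = 9; σ²_I = ((11−7)/6)² = 0.444

Forward pass:
ES_A = 0; EF_A = 15
ES_B = 0; EF_B = 10
ES_C = 10; EF_C = 10+9 = 19
ES_D = max(EF_A=15, EF_B=10) = 15; EF_D = 15+5 = 20
ES_E = max(EF_A=15, EF_B=10) = 15; EF_E = 15+4 = 19
ES_F = max(EF_A=15, EF_E=19) = 19; EF_F = 19+7 = 26
ES_G = 19; EF_G = 19+11 = 30
ES_H = max(EF_D=20, EF_F=26) = 26; EF_H = 26+3 = 29
ES_I = max(EF_C=19, EF_G=30, EF_H=29) = 30; EF_I = 30+9 = 39
Expected project duration μ = 39 days. Critical path: A → E → G → I.

Variance along critical path = 5.444 + 2.778 + 1.778 + 0.444 = 10.444; σ = √10.444 = 3.232 days.
Z = (42 − 39) / 3.232 = 0.928
P(T ≤ 42) = Φ(0.928) ≈ 0.823

0.823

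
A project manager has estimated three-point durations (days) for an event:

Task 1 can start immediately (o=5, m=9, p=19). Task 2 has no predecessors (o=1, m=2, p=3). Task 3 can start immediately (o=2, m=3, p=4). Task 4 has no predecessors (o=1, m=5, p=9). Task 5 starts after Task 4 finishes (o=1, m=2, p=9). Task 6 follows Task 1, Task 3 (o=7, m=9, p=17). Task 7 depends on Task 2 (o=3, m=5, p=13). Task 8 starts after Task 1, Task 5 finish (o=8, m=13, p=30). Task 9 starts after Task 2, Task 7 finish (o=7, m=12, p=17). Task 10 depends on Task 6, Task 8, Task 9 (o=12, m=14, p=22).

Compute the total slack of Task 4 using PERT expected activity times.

te_Task 1 = (5 + 4·9 + 19)/6 = 60/6 = 10
te_Task 2 = (1 + 4·2 + 3)/6 = 12/6 = 2
te_Task 3 = (2 + 4·3 + 4)/6 = 18/6 = 3
te_Task 4 = (1 + 4·5 + 9)/6 = 30/6 = 5
te_Task 5 = (1 + 4·2 + 9)/6 = 18/6 = 3
te_Task 6 = (7 + 4·9 + 17)/6 = 60/6 = 10
te_Task 7 = (3 + 4·5 + 13)/6 = 36/6 = 6
te_Task 8 = (8 + 4·13 + 30)/6 = 90/6 = 15
te_Task 9 = (7 + 4·12 + 17)/6 = 72/6 = 12
te_Task 10 = (12 + 4·14 + 22)/6 = 90/6 = 15

Forward pass:
ES_Task 1 = 0; EF_Task 1 = 10
ES_Task 2 = 0; EF_Task 2 = 2
ES_Task 3 = 0; EF_Task 3 = 3
ES_Task 4 = 0; EF_Task 4 = 5
ES_Task 5 = 5; EF_Task 5 = 5+3 = 8
ES_Task 6 = max(EF_Task 1=10, EF_Task 3=3) = 10; EF_Task 6 = 10+10 = 20
ES_Task 7 = 2; EF_Task 7 = 2+6 = 8
ES_Task 8 = max(EF_Task 1=10, EF_Task 5=8) = 10; EF_Task 8 = 10+15 = 25
ES_Task 9 = max(EF_Task 2=2, EF_Task 7=8) = 8; EF_Task 9 = 8+12 = 20
ES_Task 10 = max(EF_Task 6=20, EF_Task 8=25, EF_Task 9=20) = 25; EF_Task 10 = 25+15 = 40
Expected project duration μ = 40 days. Critical path: Task 1 → Task 8 → Task 10.

Backward pass:
LF_Task 10 = 40; LS_Task 10 = 40−15 = 25
LF_Task 9 = LS_Task 10 = 25; LS_Task 9 = 25−12 = 13
LF_Task 8 = LS_Task 10 = 25; LS_Task 8 = 25−15 = 10
LF_Task 7 = LS_Task 9 = 13; LS_Task 7 = 13−6 = 7
LF_Task 6 = LS_Task 10 = 25; LS_Task 6 = 25−10 = 15
LF_Task 5 = LS_Task 8 = 10; LS_Task 5 = 10−3 = 7
LF_Task 4 = LS_Task 5 = 7; LS_Task 4 = 7−5 = 2
LF_Task 3 = LS_Task 6 = 15; LS_Task 3 = 15−3 = 12
LF_Task 2 = min(LS_Task 7=7, LS_Task 9=13) = 7; LS_Task 2 = 7−2 = 5
LF_Task 1 = min(LS_Task 6=15, LS_Task 8=10) = 10; LS_Task 1 = 10−10 = 0
Slack_Task 4 = LS_Task 4 − ES_Task 4 = 2 − 0 = 2

2 days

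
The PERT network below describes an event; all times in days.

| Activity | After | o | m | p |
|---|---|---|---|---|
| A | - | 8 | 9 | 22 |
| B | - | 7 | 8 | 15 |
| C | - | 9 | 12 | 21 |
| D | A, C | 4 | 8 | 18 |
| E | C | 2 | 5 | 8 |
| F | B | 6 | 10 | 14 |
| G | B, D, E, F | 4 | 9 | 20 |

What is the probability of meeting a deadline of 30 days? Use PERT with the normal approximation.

0.312

te_A = (8 + 4·9 + 22)/6 = 66/6 = 11; σ²_A = ((22−8)/6)² = 5.444
te_B = (7 + 4·8 + 15)/6 = 54/6 = 9; σ²_B = ((15−7)/6)² = 1.778
te_C = (9 + 4·12 + 21)/6 = 78/6 = 13; σ²_C = ((21−9)/6)² = 4.000
te_D = (4 + 4·8 + 18)/6 = 54/6 = 9; σ²_D = ((18−4)/6)² = 5.444
te_E = (2 + 4·5 + 8)/6 = 30/6 = 5; σ²_E = ((8−2)/6)² = 1.000
te_F = (6 + 4·10 + 14)/6 = 60/6 = 10; σ²_F = ((14−6)/6)² = 1.778
te_G = (4 + 4·9 + 20)/6 = 60/6 = 10; σ²_G = ((20−4)/6)² = 7.111

Forward pass:
ES_A = 0; EF_A = 11
ES_B = 0; EF_B = 9
ES_C = 0; EF_C = 13
ES_D = max(EF_A=11, EF_C=13) = 13; EF_D = 13+9 = 22
ES_E = 13; EF_E = 13+5 = 18
ES_F = 9; EF_F = 9+10 = 19
ES_G = max(EF_B=9, EF_D=22, EF_E=18, EF_F=19) = 22; EF_G = 22+10 = 32
Expected project duration μ = 32 days. Critical path: C → D → G.

Variance along critical path = 4.000 + 5.444 + 7.111 = 16.556; σ = √16.556 = 4.069 days.
Z = (30 − 32) / 4.069 = -0.492
P(T ≤ 30) = Φ(-0.492) ≈ 0.312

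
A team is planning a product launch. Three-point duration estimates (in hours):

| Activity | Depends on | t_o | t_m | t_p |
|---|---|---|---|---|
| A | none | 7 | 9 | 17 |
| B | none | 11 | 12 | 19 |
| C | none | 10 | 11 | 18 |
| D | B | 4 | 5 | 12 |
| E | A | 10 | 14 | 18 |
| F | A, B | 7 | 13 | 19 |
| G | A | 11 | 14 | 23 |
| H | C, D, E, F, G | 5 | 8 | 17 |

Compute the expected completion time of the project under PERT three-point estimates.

te_A = (7 + 4·9 + 17)/6 = 60/6 = 10
te_B = (11 + 4·12 + 19)/6 = 78/6 = 13
te_C = (10 + 4·11 + 18)/6 = 72/6 = 12
te_D = (4 + 4·5 + 12)/6 = 36/6 = 6
te_E = (10 + 4·14 + 18)/6 = 84/6 = 14
te_F = (7 + 4·13 + 19)/6 = 78/6 = 13
te_G = (11 + 4·14 + 23)/6 = 90/6 = 15
te_H = (5 + 4·8 + 17)/6 = 54/6 = 9

Forward pass:
ES_A = 0; EF_A = 10
ES_B = 0; EF_B = 13
ES_C = 0; EF_C = 12
ES_D = 13; EF_D = 13+6 = 19
ES_E = 10; EF_E = 10+14 = 24
ES_F = max(EF_A=10, EF_B=13) = 13; EF_F = 13+13 = 26
ES_G = 10; EF_G = 10+15 = 25
ES_H = max(EF_C=12, EF_D=19, EF_E=24, EF_F=26, EF_G=25) = 26; EF_H = 26+9 = 35
Expected project duration μ = 35 hours. Critical path: B → F → H.

35 hours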